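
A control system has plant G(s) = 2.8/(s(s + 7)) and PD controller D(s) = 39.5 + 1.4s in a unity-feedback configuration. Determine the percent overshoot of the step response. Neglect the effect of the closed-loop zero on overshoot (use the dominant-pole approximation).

14.8%

Forward path: (39.5 + 1.4s)·2.8/(s(s+7)). The closed-loop characteristic equation is s² + (7 + 2.8·1.4)s + 2.8·39.5 = 0.
That is s² + 10.92s + 110.6 = 0, so ω_n = 10.52 rad/s and ζ = 10.92/(2·10.52) = 0.5192.
%OS = 100·exp(−πζ/√(1−ζ²)) = 14.8%.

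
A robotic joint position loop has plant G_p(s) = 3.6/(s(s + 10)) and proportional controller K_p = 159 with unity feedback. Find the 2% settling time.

T_s ≈ 0.8 s

Closed-loop characteristic equation: s² + 10s + 572.4 = 0, so ω_n = 23.92 rad/s and ζ = 10/(2·23.92) = 0.209.
2% settling time T_s ≈ 4/(ζω_n) = 4/5 = 0.8 s.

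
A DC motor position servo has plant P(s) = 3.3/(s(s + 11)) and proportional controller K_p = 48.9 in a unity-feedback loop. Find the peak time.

From 1 + K_pP(s) = 0: s² + 11s + 161.4 = 0 ⇒ ω_n = 12.7, ζ = 0.433.
Damped frequency ω_d = ω_n√(1−ζ²) = 11.45 rad/s, so peak time T_p = π/ω_d = 0.274 s.

T_p = 0.274 s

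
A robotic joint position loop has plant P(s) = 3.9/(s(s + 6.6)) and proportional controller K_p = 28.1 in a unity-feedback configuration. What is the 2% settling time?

Closed-loop characteristic equation: s² + 6.6s + 109.6 = 0, so ω_n = 10.47 rad/s and ζ = 6.6/(2·10.47) = 0.3152.
2% settling time T_s ≈ 4/(ζω_n) = 4/3.3 = 1.21 s.

T_s ≈ 1.21 s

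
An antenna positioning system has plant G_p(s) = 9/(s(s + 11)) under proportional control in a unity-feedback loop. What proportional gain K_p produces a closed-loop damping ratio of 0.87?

Closed-loop characteristic equation: s² + 11s + K_p·9 = 0.
So ω_n = √(9K_p) and 2ζω_n = 11, giving ζ = 11/(2√(9K_p)).
Setting ζ = 0.87: √(9K_p) = 11/(2·0.87) = 6.322, so K_p = 39.97/9 = 4.44.

K_p = 4.44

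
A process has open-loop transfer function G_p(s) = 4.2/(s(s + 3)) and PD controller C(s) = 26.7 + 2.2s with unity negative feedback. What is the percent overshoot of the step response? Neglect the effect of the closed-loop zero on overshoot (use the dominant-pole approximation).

Forward path: (26.7 + 2.2s)·4.2/(s(s+3)). The closed-loop characteristic equation is s² + (3 + 4.2·2.2)s + 4.2·26.7 = 0.
That is s² + 12.24s + 112.1 = 0, so ω_n = 10.59 rad/s and ζ = 12.24/(2·10.59) = 0.5779.
%OS = 100·exp(−πζ/√(1−ζ²)) = 10.8%.

10.8%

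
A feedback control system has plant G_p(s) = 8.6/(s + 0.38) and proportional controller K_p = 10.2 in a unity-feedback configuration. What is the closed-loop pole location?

s = -88.1

Closed-loop transfer function: T(s) = K_p·G_p(s)/(1 + K_p·G_p(s)) = 87.72/(s + 0.38 + 87.72) = 87.72/(s + 88.1).
The closed-loop pole is at s = −88.1.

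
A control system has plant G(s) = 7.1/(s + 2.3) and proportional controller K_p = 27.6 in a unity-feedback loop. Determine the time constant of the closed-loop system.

τ = 0.00504 s

Closed-loop transfer function: T(s) = K_p·G(s)/(1 + K_p·G(s)) = 196/(s + 2.3 + 196) = 196/(s + 198.3).
Time constant τ = 1/198.3 = 0.00504 s.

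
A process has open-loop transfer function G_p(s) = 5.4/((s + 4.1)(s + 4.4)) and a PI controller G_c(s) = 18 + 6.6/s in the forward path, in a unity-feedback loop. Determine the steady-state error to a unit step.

0

The open loop G_c(s)G_p(s) has a pole at the origin (type 1), so the static position error constant is infinite and e_ss = 1/(1+∞) = 0.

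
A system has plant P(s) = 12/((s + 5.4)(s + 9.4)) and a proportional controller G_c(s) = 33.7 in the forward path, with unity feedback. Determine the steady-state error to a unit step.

The loop is type 0. Static position error constant K_pos = G_c(0)·P(0) = 33.7·0.2364 = 7.967.
Steady-state error to a unit step: e_ss = 1/(1+K_pos) = 1/8.967 = 0.112.

0.112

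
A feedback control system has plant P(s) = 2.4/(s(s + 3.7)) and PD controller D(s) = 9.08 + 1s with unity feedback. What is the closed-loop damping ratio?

ζ = 0.653

Forward path: (9.08 + 1s)·2.4/(s(s+3.7)). The closed-loop characteristic equation is s² + (3.7 + 2.4·1)s + 2.4·9.08 = 0.
That is s² + 6.1s + 21.79 = 0, so ω_n = 4.668 rad/s and ζ = 6.1/(2·4.668) = 0.6534.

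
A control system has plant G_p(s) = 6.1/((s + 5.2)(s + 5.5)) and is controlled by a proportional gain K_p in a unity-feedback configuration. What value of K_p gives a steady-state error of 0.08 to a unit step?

K_p = 53.9

The loop is type 0, so e_ss(step) = 1/(1 + K_pos) with K_pos = K_p·G_p(0).
G_p(0) = 0.2133. Require 1/(1 + K_p·0.2133) = 0.08, so 1 + 0.2133·K_p = 12.5.
K_p = (12.5 − 1)/0.2133 = 53.9.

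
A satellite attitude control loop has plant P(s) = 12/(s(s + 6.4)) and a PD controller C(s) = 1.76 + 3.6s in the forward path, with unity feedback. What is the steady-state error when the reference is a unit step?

0

The open loop C(s)P(s) has a pole at the origin (type 1), so the static position error constant is infinite and e_ss = 1/(1+∞) = 0.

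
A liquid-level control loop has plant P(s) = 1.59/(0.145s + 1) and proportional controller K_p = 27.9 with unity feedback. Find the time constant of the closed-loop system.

Closed loop: T(s) = K_p·P/(1+K_p·P) = 44.36/(0.145s + 1 + 44.36), with pole at s = −(1 + 44.36)/0.145 = −312.8.
Closed-loop time constant τ = 1/312.8 = 0.0032 s.

τ = 0.0032 s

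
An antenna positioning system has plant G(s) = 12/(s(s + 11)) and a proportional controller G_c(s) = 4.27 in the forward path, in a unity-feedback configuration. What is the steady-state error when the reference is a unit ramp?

The loop has one pole at the origin (type 1). Velocity error constant K_v = lim_{s→0} s·G_c(s)G(s) = 4.27·12/11 = 4.658.
Steady-state error to a unit ramp: e_ss = 1/K_v = 0.215.

0.215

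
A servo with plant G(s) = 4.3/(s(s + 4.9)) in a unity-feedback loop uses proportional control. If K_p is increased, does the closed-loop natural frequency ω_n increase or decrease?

increase

ω_n = √(4.3·K_p), which grows with K_p.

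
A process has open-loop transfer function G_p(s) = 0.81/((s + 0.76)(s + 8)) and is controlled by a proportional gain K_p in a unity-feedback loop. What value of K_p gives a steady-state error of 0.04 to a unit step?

The loop is type 0, so e_ss(step) = 1/(1 + K_pos) with K_pos = K_p·G_p(0).
G_p(0) = 0.1332. Require 1/(1 + K_p·0.1332) = 0.04, so 1 + 0.1332·K_p = 25.
K_p = (25 − 1)/0.1332 = 180.

K_p = 180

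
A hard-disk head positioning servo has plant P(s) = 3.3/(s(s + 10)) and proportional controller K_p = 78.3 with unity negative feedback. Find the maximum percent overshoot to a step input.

Closed-loop characteristic equation: s² + 10s + 258.4 = 0, so ω_n = 16.07 rad/s and ζ = 10/(2·16.07) = 0.3111.
%OS = 100·exp(−πζ/√(1−ζ²)) = 100·exp(−π·0.3111/√0.9032) = 35.8%.

35.8%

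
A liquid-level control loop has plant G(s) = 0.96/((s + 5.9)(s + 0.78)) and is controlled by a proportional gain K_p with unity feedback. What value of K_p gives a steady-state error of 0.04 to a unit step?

K_p = 115

The loop is type 0, so e_ss(step) = 1/(1 + K_pos) with K_pos = K_p·G(0).
G(0) = 0.2086. Require 1/(1 + K_p·0.2086) = 0.04, so 1 + 0.2086·K_p = 25.
K_p = (25 − 1)/0.2086 = 115.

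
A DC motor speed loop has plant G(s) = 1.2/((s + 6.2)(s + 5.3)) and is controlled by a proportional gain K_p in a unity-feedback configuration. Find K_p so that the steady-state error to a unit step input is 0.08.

For a type-0 loop with proportional control, e_ss = 1/(1 + K_p·G(0)).
G(0) = 0.03652. Require 1/(1 + K_p·0.03652) = 0.08, so 1 + 0.03652·K_p = 12.5.
K_p = (12.5 − 1)/0.03652 = 315.

K_p = 315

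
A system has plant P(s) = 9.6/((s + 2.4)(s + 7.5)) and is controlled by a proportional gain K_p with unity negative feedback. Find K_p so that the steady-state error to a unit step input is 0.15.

K_p = 10.6

The loop is type 0, so e_ss(step) = 1/(1 + K_pos) with K_pos = K_p·P(0).
P(0) = 0.5333. Require 1/(1 + K_p·0.5333) = 0.15, so 1 + 0.5333·K_p = 6.667.
K_p = (6.667 − 1)/0.5333 = 10.6.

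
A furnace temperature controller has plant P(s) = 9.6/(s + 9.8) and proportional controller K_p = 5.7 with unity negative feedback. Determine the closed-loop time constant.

τ = 0.0155 s

Closed-loop transfer function: T(s) = K_p·P(s)/(1 + K_p·P(s)) = 54.72/(s + 9.8 + 54.72) = 54.72/(s + 64.52).
Time constant τ = 1/64.52 = 0.0155 s.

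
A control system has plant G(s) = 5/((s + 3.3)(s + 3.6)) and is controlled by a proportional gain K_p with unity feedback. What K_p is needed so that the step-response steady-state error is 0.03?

K_p = 76.8

Steady-state error for a unit step on this type-0 loop is 1/(1 + K_p·G(0)).
G(0) = 0.4209. Require 1/(1 + K_p·0.4209) = 0.03, so 1 + 0.4209·K_p = 33.33.
K_p = (33.33 − 1)/0.4209 = 76.8.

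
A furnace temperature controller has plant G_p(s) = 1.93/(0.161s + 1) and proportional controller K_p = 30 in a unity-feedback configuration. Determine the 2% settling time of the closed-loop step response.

T_s ≈ 0.0109 s

Closed loop: T(s) = K_p·G_p/(1+K_p·G_p) = 57.9/(0.161s + 1 + 57.9), with pole at s = −(1 + 57.9)/0.161 = −365.8.
τ = 1/365.8 = 0.002733 s, so 2% settling time ≈ 4τ = 0.0109 s.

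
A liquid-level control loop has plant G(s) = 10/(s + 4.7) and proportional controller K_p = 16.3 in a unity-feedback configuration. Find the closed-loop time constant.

τ = 0.00596 s

Closed-loop transfer function: T(s) = K_p·G(s)/(1 + K_p·G(s)) = 163/(s + 4.7 + 163) = 163/(s + 167.7).
Time constant τ = 1/167.7 = 0.00596 s.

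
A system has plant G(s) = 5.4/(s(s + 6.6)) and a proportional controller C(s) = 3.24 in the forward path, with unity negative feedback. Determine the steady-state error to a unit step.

The open loop C(s)G(s) has a pole at the origin (type 1), so the static position error constant is infinite and e_ss = 1/(1+∞) = 0.

0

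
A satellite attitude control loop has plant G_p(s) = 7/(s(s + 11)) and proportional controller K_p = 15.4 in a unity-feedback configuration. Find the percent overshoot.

14.1%

The closed-loop denominator s² + 11s + 107.8 gives ω_n = √107.8 = 10.38 and ζ = 11/(2ω_n) = 0.5297.
%OS = 100·exp(−πζ/√(1−ζ²)) = 100·exp(−π·0.5297/√0.7194) = 14.1%.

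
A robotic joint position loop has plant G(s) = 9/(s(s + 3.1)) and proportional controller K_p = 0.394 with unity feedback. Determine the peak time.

The closed-loop denominator s² + 3.1s + 3.546 gives ω_n = √3.546 = 1.883 and ζ = 3.1/(2ω_n) = 0.8231.
Damped frequency ω_d = ω_n√(1−ζ²) = 1.069 rad/s, so peak time T_p = π/ω_d = 2.94 s.

T_p = 2.94 s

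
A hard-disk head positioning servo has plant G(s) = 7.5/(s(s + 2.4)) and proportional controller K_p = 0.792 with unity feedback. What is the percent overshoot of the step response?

16.9%

The closed-loop denominator s² + 2.4s + 5.94 gives ω_n = √5.94 = 2.437 and ζ = 2.4/(2ω_n) = 0.4924.
%OS = 100·exp(−πζ/√(1−ζ²)) = 100·exp(−π·0.4924/√0.7576) = 16.9%.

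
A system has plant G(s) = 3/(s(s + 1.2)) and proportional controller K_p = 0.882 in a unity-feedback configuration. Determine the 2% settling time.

T_s ≈ 6.67 s

Closed-loop characteristic equation: s² + 1.2s + 2.646 = 0, so ω_n = 1.627 rad/s and ζ = 1.2/(2·1.627) = 0.3689.
2% settling time T_s ≈ 4/(ζω_n) = 4/0.6 = 6.67 s.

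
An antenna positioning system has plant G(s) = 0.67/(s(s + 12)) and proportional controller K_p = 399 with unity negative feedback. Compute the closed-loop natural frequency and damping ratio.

ω_n = 16.4 rad/s, ζ = 0.367

1 + K_p·G(s) = 0 gives s² + 12s + 267.3 = 0.
Matching s² + 2ζω_n s + ω_n²: ω_n = √267.3 = 16.35 rad/s and 2ζω_n = 12, so ζ = 12/(2·16.35) = 0.367.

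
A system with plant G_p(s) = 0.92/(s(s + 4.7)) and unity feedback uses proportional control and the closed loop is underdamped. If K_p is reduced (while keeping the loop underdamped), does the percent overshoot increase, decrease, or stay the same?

decrease

ζ = 4.7/(2√(0.92K_p)) rises as K_p falls; higher damping means less overshoot.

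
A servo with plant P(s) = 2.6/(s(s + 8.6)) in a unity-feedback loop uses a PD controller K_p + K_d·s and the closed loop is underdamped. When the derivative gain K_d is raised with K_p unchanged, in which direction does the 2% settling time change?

Characteristic equation s² + (8.6 + 2.6K_d)s + 2.6K_p = 0: raising K_d increases ζω_n = (8.6+2.6K_d)/2 while the loop stays underdamped, so T_s ≈ 4/(ζω_n) decreases.

decrease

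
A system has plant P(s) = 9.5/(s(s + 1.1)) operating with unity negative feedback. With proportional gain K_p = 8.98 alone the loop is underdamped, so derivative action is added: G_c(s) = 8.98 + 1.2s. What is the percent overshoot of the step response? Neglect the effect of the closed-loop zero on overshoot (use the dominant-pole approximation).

Forward path: (8.98 + 1.2s)·9.5/(s(s+1.1)). The closed-loop characteristic equation is s² + (1.1 + 9.5·1.2)s + 9.5·8.98 = 0.
That is s² + 12.5s + 85.31 = 0, so ω_n = 9.236 rad/s and ζ = 12.5/(2·9.236) = 0.6767.
%OS = 100·exp(−πζ/√(1−ζ²)) = 5.57%.

5.57%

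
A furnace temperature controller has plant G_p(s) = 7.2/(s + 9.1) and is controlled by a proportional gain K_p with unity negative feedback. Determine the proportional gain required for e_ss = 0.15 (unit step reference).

Steady-state error for a unit step on this type-0 loop is 1/(1 + K_p·G_p(0)).
G_p(0) = 0.7912. Require 1/(1 + K_p·0.7912) = 0.15, so 1 + 0.7912·K_p = 6.667.
K_p = (6.667 − 1)/0.7912 = 7.16.

K_p = 7.16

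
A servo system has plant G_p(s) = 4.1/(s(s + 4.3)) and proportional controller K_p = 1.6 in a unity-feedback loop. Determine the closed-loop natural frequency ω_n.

ω_n = 2.56 rad/s

The closed-loop denominator is s(s+4.3) + 1.6·4.1 = s² + 4.3s + 6.56.
Matching s² + 2ζω_n s + ω_n²: ω_n = √6.56 = 2.561 rad/s and 2ζω_n = 4.3, so ζ = 4.3/(2·2.561) = 0.839.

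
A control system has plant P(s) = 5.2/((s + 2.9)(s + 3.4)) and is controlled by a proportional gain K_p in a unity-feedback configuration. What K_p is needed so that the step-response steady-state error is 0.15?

For a type-0 loop with proportional control, e_ss = 1/(1 + K_p·P(0)).
P(0) = 0.5274. Require 1/(1 + K_p·0.5274) = 0.15, so 1 + 0.5274·K_p = 6.667.
K_p = (6.667 − 1)/0.5274 = 10.7.

K_p = 10.7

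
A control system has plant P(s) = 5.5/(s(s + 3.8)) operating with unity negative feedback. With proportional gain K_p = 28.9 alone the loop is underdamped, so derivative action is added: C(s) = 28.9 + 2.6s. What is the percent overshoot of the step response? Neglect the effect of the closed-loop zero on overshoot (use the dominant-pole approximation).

3.92%

Forward path: (28.9 + 2.6s)·5.5/(s(s+3.8)). The closed-loop characteristic equation is s² + (3.8 + 5.5·2.6)s + 5.5·28.9 = 0.
That is s² + 18.1s + 158.9 = 0, so ω_n = 12.61 rad/s and ζ = 18.1/(2·12.61) = 0.7178.
%OS = 100·exp(−πζ/√(1−ζ²)) = 3.92%.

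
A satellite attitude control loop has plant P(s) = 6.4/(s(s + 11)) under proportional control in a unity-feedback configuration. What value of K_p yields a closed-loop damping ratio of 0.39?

Closed-loop characteristic equation: s² + 11s + K_p·6.4 = 0.
So ω_n = √(6.4K_p) and 2ζω_n = 11, giving ζ = 11/(2√(6.4K_p)).
Setting ζ = 0.39: √(6.4K_p) = 11/(2·0.39) = 14.1, so K_p = 198.9/6.4 = 31.1.

K_p = 31.1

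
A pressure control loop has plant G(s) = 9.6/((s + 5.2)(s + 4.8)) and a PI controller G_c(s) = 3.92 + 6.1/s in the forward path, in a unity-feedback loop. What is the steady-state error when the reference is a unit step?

The open loop G_c(s)G(s) has a pole at the origin (type 1), so the static position error constant is infinite and e_ss = 1/(1+∞) = 0.

0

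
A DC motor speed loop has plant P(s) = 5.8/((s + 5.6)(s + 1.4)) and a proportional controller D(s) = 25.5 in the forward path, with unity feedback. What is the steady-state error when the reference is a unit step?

0.0503

The loop is type 0. Static position error constant K_pos = D(0)·P(0) = 25.5·0.7398 = 18.86.
Steady-state error to a unit step: e_ss = 1/(1+K_pos) = 1/19.86 = 0.0503.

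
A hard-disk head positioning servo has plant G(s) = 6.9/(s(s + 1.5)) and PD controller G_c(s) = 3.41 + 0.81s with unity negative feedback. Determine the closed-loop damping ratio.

ζ = 0.731

Forward path: (3.41 + 0.81s)·6.9/(s(s+1.5)). The closed-loop characteristic equation is s² + (1.5 + 6.9·0.81)s + 6.9·3.41 = 0.
That is s² + 7.089s + 23.53 = 0, so ω_n = 4.851 rad/s and ζ = 7.089/(2·4.851) = 0.7307.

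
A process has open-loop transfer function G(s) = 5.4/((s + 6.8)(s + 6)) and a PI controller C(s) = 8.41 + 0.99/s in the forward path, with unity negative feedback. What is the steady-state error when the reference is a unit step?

The open loop C(s)G(s) has a pole at the origin (type 1), so the static position error constant is infinite and e_ss = 1/(1+∞) = 0.

0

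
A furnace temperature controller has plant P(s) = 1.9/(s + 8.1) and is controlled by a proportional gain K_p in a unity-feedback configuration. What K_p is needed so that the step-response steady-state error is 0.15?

For a type-0 loop with proportional control, e_ss = 1/(1 + K_p·P(0)).
P(0) = 0.2346. Require 1/(1 + K_p·0.2346) = 0.15, so 1 + 0.2346·K_p = 6.667.
K_p = (6.667 − 1)/0.2346 = 24.2.

K_p = 24.2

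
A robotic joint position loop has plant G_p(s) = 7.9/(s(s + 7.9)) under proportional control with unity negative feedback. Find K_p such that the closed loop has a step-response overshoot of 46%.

From %OS = 100·exp(−πζ/√(1−ζ²)) = 46%, ζ = −ln(0.46)/√(π²+ln²(0.46)) = 0.24.
Characteristic equation s² + 7.9s + 7.9K_p = 0 gives ζ = 7.9/(2√(7.9K_p)).
Setting ζ = 0.24: √(7.9K_p) = 7.9/(2·0.24) = 16.46, so K_p = 271/7.9 = 34.3.

K_p = 34.3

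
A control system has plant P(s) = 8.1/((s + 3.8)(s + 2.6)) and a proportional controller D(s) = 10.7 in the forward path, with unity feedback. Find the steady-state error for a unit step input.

0.102

The loop is type 0. Static position error constant K_pos = D(0)·P(0) = 10.7·0.8198 = 8.772.
Steady-state error to a unit step: e_ss = 1/(1+K_pos) = 1/9.772 = 0.102.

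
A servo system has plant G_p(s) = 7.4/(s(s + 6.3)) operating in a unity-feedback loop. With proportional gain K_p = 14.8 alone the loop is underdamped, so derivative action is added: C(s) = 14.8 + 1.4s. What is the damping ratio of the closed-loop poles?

ζ = 0.796

Forward path: (14.8 + 1.4s)·7.4/(s(s+6.3)). The closed-loop characteristic equation is s² + (6.3 + 7.4·1.4)s + 7.4·14.8 = 0.
That is s² + 16.66s + 109.5 = 0, so ω_n = 10.47 rad/s and ζ = 16.66/(2·10.47) = 0.796.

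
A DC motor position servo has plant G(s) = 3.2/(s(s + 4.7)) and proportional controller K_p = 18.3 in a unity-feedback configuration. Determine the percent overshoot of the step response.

The closed-loop denominator s² + 4.7s + 58.56 gives ω_n = √58.56 = 7.652 and ζ = 4.7/(2ω_n) = 0.3071.
%OS = 100·exp(−πζ/√(1−ζ²)) = 100·exp(−π·0.3071/√0.9057) = 36.3%.

36.3%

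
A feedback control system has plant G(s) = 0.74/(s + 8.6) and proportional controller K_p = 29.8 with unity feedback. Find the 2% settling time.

Closed-loop transfer function: T(s) = K_p·G(s)/(1 + K_p·G(s)) = 22.05/(s + 8.6 + 22.05) = 22.05/(s + 30.65).
Time constant τ = 1/30.65 = 0.03262 s, so the 2% settling time is about 4τ = 0.13 s.

T_s ≈ 0.13 s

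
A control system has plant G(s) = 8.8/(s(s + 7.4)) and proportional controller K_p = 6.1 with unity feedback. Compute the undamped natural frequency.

ω_n = 7.33 rad/s

The closed-loop denominator is s(s+7.4) + 6.1·8.8 = s² + 7.4s + 53.68.
Matching s² + 2ζω_n s + ω_n²: ω_n = √53.68 = 7.327 rad/s and 2ζω_n = 7.4, so ζ = 7.4/(2·7.327) = 0.505.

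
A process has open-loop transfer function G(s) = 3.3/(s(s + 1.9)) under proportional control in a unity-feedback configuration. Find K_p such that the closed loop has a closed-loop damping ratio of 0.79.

Closed-loop characteristic equation: s² + 1.9s + K_p·3.3 = 0.
So ω_n = √(3.3K_p) and 2ζω_n = 1.9, giving ζ = 1.9/(2√(3.3K_p)).
Setting ζ = 0.79: √(3.3K_p) = 1.9/(2·0.79) = 1.203, so K_p = 1.446/3.3 = 0.438.

K_p = 0.438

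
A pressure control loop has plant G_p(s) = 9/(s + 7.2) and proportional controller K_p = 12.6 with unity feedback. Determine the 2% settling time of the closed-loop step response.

Closed-loop transfer function: T(s) = K_p·G_p(s)/(1 + K_p·G_p(s)) = 113.4/(s + 7.2 + 113.4) = 113.4/(s + 120.6).
Time constant τ = 1/120.6 = 0.008292 s, so the 2% settling time is about 4τ = 0.0332 s.

T_s ≈ 0.0332 s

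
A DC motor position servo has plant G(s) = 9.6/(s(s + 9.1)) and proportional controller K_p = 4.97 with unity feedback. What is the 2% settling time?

T_s ≈ 0.879 s

The closed-loop denominator s² + 9.1s + 47.71 gives ω_n = √47.71 = 6.907 and ζ = 9.1/(2ω_n) = 0.6587.
2% settling time T_s ≈ 4/(ζω_n) = 4/4.55 = 0.879 s.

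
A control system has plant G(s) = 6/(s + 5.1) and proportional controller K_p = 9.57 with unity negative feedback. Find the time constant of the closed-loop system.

τ = 0.016 s

Closed-loop transfer function: T(s) = K_p·G(s)/(1 + K_p·G(s)) = 57.42/(s + 5.1 + 57.42) = 57.42/(s + 62.52).
Time constant τ = 1/62.52 = 0.016 s.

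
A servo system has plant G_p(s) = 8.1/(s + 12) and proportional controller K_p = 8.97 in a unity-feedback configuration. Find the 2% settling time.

Closed-loop transfer function: T(s) = K_p·G_p(s)/(1 + K_p·G_p(s)) = 72.66/(s + 12 + 72.66) = 72.66/(s + 84.66).
Time constant τ = 1/84.66 = 0.01181 s, so the 2% settling time is about 4τ = 0.0472 s.

T_s ≈ 0.0472 s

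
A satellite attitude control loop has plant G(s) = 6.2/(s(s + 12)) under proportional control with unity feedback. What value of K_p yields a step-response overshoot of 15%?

From %OS = 100·exp(−πζ/√(1−ζ²)) = 15%, ζ = −ln(0.15)/√(π²+ln²(0.15)) = 0.5169.
Characteristic equation s² + 12s + 6.2K_p = 0 gives ζ = 12/(2√(6.2K_p)).
Setting ζ = 0.5169: √(6.2K_p) = 12/(2·0.5169) = 11.61, so K_p = 134.7/6.2 = 21.7.

K_p = 21.7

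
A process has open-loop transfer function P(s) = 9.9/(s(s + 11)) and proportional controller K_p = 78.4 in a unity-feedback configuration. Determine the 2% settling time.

T_s ≈ 0.727 s

The closed-loop denominator s² + 11s + 776.2 gives ω_n = √776.2 = 27.86 and ζ = 11/(2ω_n) = 0.1974.
2% settling time T_s ≈ 4/(ζω_n) = 4/5.5 = 0.727 s.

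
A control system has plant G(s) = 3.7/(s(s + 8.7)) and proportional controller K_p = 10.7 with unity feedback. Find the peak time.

T_p = 0.691 s

From 1 + K_pG(s) = 0: s² + 8.7s + 39.59 = 0 ⇒ ω_n = 6.292, ζ = 0.6913.
Damped frequency ω_d = ω_n√(1−ζ²) = 4.546 rad/s, so peak time T_p = π/ω_d = 0.691 s.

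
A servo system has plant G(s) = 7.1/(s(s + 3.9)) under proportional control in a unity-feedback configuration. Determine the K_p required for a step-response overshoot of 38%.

K_p = 6.18

From %OS = 100·exp(−πζ/√(1−ζ²)) = 38%, ζ = −ln(0.38)/√(π²+ln²(0.38)) = 0.2943.
Characteristic equation s² + 3.9s + 7.1K_p = 0 gives ζ = 3.9/(2√(7.1K_p)).
Setting ζ = 0.2943: √(7.1K_p) = 3.9/(2·0.2943) = 6.625, so K_p = 43.89/7.1 = 6.18.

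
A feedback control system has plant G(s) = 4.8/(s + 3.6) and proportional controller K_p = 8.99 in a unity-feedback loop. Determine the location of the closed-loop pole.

Closed-loop transfer function: T(s) = K_p·G(s)/(1 + K_p·G(s)) = 43.15/(s + 3.6 + 43.15) = 43.15/(s + 46.75).
The closed-loop pole is at s = −46.75.

s = -46.75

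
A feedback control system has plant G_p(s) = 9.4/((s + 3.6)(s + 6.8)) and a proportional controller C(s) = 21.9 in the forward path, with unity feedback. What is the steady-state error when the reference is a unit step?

The loop is type 0. Static position error constant K_pos = C(0)·G_p(0) = 21.9·0.384 = 8.409.
Steady-state error to a unit step: e_ss = 1/(1+K_pos) = 1/9.409 = 0.106.

0.106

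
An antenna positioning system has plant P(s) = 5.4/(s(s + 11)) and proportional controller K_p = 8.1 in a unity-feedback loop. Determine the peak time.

T_p = 0.855 s

The closed-loop denominator s² + 11s + 43.74 gives ω_n = √43.74 = 6.614 and ζ = 11/(2ω_n) = 0.8316.
Damped frequency ω_d = ω_n√(1−ζ²) = 3.673 rad/s, so peak time T_p = π/ω_d = 0.855 s.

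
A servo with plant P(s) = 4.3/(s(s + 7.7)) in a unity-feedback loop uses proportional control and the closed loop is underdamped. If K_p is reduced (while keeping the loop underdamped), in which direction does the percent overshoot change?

ζ = 7.7/(2√(4.3K_p)) rises as K_p falls; higher damping means less overshoot.

decrease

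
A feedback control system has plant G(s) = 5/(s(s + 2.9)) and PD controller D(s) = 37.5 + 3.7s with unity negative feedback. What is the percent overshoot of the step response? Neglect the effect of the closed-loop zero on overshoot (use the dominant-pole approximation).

Forward path: (37.5 + 3.7s)·5/(s(s+2.9)). The closed-loop characteristic equation is s² + (2.9 + 5·3.7)s + 5·37.5 = 0.
That is s² + 21.4s + 187.5 = 0, so ω_n = 13.69 rad/s and ζ = 21.4/(2·13.69) = 0.7814.
%OS = 100·exp(−πζ/√(1−ζ²)) = 1.96%.

1.96%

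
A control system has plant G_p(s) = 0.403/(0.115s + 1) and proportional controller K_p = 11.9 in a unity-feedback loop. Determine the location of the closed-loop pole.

s = -50.4

Closed loop: T(s) = K_p·G_p/(1+K_p·G_p) = 4.796/(0.115s + 1 + 4.796), with pole at s = −(1 + 4.796)/0.115 = −50.4.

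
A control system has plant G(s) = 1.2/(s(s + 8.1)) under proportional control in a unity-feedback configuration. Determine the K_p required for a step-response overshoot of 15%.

K_p = 51.2

From %OS = 100·exp(−πζ/√(1−ζ²)) = 15%, ζ = −ln(0.15)/√(π²+ln²(0.15)) = 0.5169.
Characteristic equation s² + 8.1s + 1.2K_p = 0 gives ζ = 8.1/(2√(1.2K_p)).
Setting ζ = 0.5169: √(1.2K_p) = 8.1/(2·0.5169) = 7.835, so K_p = 61.38/1.2 = 51.2.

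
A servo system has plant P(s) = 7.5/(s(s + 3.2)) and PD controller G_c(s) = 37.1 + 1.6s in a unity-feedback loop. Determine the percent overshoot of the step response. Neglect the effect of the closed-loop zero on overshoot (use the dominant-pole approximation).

Forward path: (37.1 + 1.6s)·7.5/(s(s+3.2)). The closed-loop characteristic equation is s² + (3.2 + 7.5·1.6)s + 7.5·37.1 = 0.
That is s² + 15.2s + 278.2 = 0, so ω_n = 16.68 rad/s and ζ = 15.2/(2·16.68) = 0.4556.
%OS = 100·exp(−πζ/√(1−ζ²)) = 20%.

20%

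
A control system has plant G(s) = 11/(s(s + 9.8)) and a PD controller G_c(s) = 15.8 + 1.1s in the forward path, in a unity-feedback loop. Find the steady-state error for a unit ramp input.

The loop has one pole at the origin (type 1). Velocity error constant K_v = lim_{s→0} s·G_c(s)G(s) = 15.8·11/9.8 = 17.73.
Steady-state error to a unit ramp: e_ss = 1/K_v = 0.0564.

0.0564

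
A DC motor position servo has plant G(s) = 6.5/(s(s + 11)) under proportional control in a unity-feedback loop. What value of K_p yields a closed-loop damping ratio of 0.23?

K_p = 88

Closed-loop characteristic equation: s² + 11s + K_p·6.5 = 0.
So ω_n = √(6.5K_p) and 2ζω_n = 11, giving ζ = 11/(2√(6.5K_p)).
Setting ζ = 0.23: √(6.5K_p) = 11/(2·0.23) = 23.91, so K_p = 571.8/6.5 = 88.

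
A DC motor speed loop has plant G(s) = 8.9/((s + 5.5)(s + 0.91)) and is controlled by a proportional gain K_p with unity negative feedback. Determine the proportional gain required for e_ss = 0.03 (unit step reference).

The loop is type 0, so e_ss(step) = 1/(1 + K_pos) with K_pos = K_p·G(0).
G(0) = 1.778. Require 1/(1 + K_p·1.778) = 0.03, so 1 + 1.778·K_p = 33.33.
K_p = (33.33 − 1)/1.778 = 18.2.

K_p = 18.2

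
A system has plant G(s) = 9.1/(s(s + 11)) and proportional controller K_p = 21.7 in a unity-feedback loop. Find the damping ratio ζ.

ζ = 0.391

1 + K_p·G(s) = 0 gives s² + 11s + 197.5 = 0.
So ω_n² = 197.5 ⇒ ω_n = 14.05 rad/s, and ζ = 11/(2ω_n) = 0.391.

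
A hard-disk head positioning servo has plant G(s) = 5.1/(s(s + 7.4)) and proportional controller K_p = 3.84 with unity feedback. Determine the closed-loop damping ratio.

With unity feedback the closed-loop characteristic equation is s² + 7.4s + 3.84·5.1 = s² + 7.4s + 19.58 = 0.
Matching s² + 2ζω_n s + ω_n²: ω_n = √19.58 = 4.425 rad/s and 2ζω_n = 7.4, so ζ = 7.4/(2·4.425) = 0.836.

ζ = 0.836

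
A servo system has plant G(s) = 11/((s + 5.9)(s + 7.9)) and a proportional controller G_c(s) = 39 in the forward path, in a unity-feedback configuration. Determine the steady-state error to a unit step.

The loop is type 0. Static position error constant K_pos = G_c(0)·G(0) = 39·0.236 = 9.204.
Steady-state error to a unit step: e_ss = 1/(1+K_pos) = 1/10.2 = 0.098.

0.098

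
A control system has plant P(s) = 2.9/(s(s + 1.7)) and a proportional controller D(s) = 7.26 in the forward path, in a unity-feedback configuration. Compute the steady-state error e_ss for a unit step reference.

0

The open loop D(s)P(s) has a pole at the origin (type 1), so the static position error constant is infinite and e_ss = 1/(1+∞) = 0.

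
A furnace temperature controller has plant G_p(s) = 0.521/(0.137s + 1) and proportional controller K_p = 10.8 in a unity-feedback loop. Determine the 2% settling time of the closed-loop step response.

T_s ≈ 0.0827 s

Closed loop: T(s) = K_p·G_p/(1+K_p·G_p) = 5.627/(0.137s + 1 + 5.627), with pole at s = −(1 + 5.627)/0.137 = −48.37.
τ = 1/48.37 = 0.02067 s, so 2% settling time ≈ 4τ = 0.0827 s.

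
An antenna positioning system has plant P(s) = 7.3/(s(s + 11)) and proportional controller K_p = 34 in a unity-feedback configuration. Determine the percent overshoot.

31%

The closed-loop denominator s² + 11s + 248.2 gives ω_n = √248.2 = 15.75 and ζ = 11/(2ω_n) = 0.3491.
%OS = 100·exp(−πζ/√(1−ζ²)) = 100·exp(−π·0.3491/√0.8781) = 31%.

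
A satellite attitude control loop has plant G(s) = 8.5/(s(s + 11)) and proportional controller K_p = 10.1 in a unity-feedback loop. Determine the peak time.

From 1 + K_pG(s) = 0: s² + 11s + 85.85 = 0 ⇒ ω_n = 9.266, ζ = 0.5936.
Damped frequency ω_d = ω_n√(1−ζ²) = 7.457 rad/s, so peak time T_p = π/ω_d = 0.421 s.

T_p = 0.421 s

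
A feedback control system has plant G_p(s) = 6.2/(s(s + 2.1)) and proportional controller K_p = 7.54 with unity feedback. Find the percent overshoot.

61.4%

The closed-loop denominator s² + 2.1s + 46.75 gives ω_n = √46.75 = 6.837 and ζ = 2.1/(2ω_n) = 0.1536.
%OS = 100·exp(−πζ/√(1−ζ²)) = 100·exp(−π·0.1536/√0.9764) = 61.4%.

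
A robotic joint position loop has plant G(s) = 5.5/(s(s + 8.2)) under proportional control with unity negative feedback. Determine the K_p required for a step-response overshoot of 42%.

K_p = 43.1

From %OS = 100·exp(−πζ/√(1−ζ²)) = 42%, ζ = −ln(0.42)/√(π²+ln²(0.42)) = 0.2662.
Characteristic equation s² + 8.2s + 5.5K_p = 0 gives ζ = 8.2/(2√(5.5K_p)).
Setting ζ = 0.2662: √(5.5K_p) = 8.2/(2·0.2662) = 15.4, so K_p = 237.3/5.5 = 43.1.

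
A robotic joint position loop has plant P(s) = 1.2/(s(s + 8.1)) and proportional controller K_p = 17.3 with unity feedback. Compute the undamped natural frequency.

ω_n = 4.56 rad/s

1 + K_p·P(s) = 0 gives s² + 8.1s + 20.76 = 0.
So ω_n² = 20.76 ⇒ ω_n = 4.556 rad/s, and ζ = 8.1/(2ω_n) = 0.889.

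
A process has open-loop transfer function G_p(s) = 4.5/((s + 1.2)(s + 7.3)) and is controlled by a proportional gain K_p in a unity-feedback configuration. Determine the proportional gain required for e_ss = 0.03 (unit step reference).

For a type-0 loop with proportional control, e_ss = 1/(1 + K_p·G_p(0)).
G_p(0) = 0.5137. Require 1/(1 + K_p·0.5137) = 0.03, so 1 + 0.5137·K_p = 33.33.
K_p = (33.33 − 1)/0.5137 = 62.9.

K_p = 62.9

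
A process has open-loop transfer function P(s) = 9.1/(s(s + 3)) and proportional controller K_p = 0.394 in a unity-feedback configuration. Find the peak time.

The closed-loop denominator s² + 3s + 3.585 gives ω_n = √3.585 = 1.894 and ζ = 3/(2ω_n) = 0.7922.
Damped frequency ω_d = ω_n√(1−ζ²) = 1.156 rad/s, so peak time T_p = π/ω_d = 2.72 s.

T_p = 2.72 s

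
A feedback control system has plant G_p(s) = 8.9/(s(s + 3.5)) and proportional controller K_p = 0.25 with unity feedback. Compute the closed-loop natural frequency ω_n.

The closed-loop denominator is s(s+3.5) + 0.25·8.9 = s² + 3.5s + 2.225.
Matching s² + 2ζω_n s + ω_n²: ω_n = √2.225 = 1.492 rad/s and 2ζω_n = 3.5, so ζ = 3.5/(2·1.492) = 1.17.

ω_n = 1.49 rad/s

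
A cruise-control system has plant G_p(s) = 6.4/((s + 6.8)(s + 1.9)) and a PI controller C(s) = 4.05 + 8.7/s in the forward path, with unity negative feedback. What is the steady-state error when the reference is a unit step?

The open loop C(s)G_p(s) has a pole at the origin (type 1), so the static position error constant is infinite and e_ss = 1/(1+∞) = 0.

0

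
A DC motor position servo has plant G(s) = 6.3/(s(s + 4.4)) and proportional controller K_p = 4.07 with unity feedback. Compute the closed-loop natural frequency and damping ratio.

ω_n = 5.06 rad/s, ζ = 0.434

The closed-loop denominator is s(s+4.4) + 4.07·6.3 = s² + 4.4s + 25.64.
So ω_n² = 25.64 ⇒ ω_n = 5.064 rad/s, and ζ = 4.4/(2ω_n) = 0.434.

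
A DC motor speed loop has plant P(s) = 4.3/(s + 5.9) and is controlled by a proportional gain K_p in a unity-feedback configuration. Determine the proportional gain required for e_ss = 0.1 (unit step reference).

The loop is type 0, so e_ss(step) = 1/(1 + K_pos) with K_pos = K_p·P(0).
P(0) = 0.7288. Require 1/(1 + K_p·0.7288) = 0.1, so 1 + 0.7288·K_p = 10.
K_p = (10 − 1)/0.7288 = 12.3.

K_p = 12.3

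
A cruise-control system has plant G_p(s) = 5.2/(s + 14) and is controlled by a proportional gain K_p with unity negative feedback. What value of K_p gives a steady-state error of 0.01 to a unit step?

K_p = 267

For a type-0 loop with proportional control, e_ss = 1/(1 + K_p·G_p(0)).
G_p(0) = 0.3714. Require 1/(1 + K_p·0.3714) = 0.01, so 1 + 0.3714·K_p = 100.
K_p = (100 − 1)/0.3714 = 267.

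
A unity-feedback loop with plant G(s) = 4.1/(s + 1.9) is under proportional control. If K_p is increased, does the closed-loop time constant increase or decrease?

The closed-loop bandwidth 1.9+K_p·4.1 grows with K_p, so τ shrinks.

decrease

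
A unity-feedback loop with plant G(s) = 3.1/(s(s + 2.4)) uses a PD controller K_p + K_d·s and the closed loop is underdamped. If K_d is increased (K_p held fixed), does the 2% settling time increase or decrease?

decrease

Characteristic equation s² + (2.4 + 3.1K_d)s + 3.1K_p = 0: raising K_d increases ζω_n = (2.4+3.1K_d)/2 while the loop stays underdamped, so T_s ≈ 4/(ζω_n) decreases.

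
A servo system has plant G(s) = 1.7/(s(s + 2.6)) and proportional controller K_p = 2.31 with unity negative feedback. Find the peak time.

The closed-loop denominator s² + 2.6s + 3.927 gives ω_n = √3.927 = 1.982 and ζ = 2.6/(2ω_n) = 0.656.
Damped frequency ω_d = ω_n√(1−ζ²) = 1.496 rad/s, so peak time T_p = π/ω_d = 2.1 s.

T_p = 2.1 s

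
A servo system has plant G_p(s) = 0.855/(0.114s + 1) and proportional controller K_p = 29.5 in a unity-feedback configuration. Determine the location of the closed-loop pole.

Closed loop: T(s) = K_p·G_p/(1+K_p·G_p) = 25.22/(0.114s + 1 + 25.22), with pole at s = −(1 + 25.22)/0.114 = −230.

s = -230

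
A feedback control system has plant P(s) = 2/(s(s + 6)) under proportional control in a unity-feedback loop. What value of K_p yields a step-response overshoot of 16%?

From %OS = 100·exp(−πζ/√(1−ζ²)) = 16%, ζ = −ln(0.16)/√(π²+ln²(0.16)) = 0.5039.
Characteristic equation s² + 6s + 2K_p = 0 gives ζ = 6/(2√(2K_p)).
Setting ζ = 0.5039: √(2K_p) = 6/(2·0.5039) = 5.954, so K_p = 35.45/2 = 17.7.

K_p = 17.7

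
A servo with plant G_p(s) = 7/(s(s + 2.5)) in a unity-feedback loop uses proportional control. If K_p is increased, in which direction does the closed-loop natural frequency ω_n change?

increase

ω_n = √(7·K_p), which grows with K_p.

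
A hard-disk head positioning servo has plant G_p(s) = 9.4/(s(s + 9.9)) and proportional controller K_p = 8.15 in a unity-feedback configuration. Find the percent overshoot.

11.6%

The closed-loop denominator s² + 9.9s + 76.61 gives ω_n = √76.61 = 8.753 and ζ = 9.9/(2ω_n) = 0.5655.
%OS = 100·exp(−πζ/√(1−ζ²)) = 100·exp(−π·0.5655/√0.6802) = 11.6%.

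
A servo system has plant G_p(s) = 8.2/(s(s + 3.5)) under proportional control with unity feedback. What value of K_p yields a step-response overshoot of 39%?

From %OS = 100·exp(−πζ/√(1−ζ²)) = 39%, ζ = −ln(0.39)/√(π²+ln²(0.39)) = 0.2871.
Characteristic equation s² + 3.5s + 8.2K_p = 0 gives ζ = 3.5/(2√(8.2K_p)).
Setting ζ = 0.2871: √(8.2K_p) = 3.5/(2·0.2871) = 6.095, so K_p = 37.15/8.2 = 4.53.

K_p = 4.53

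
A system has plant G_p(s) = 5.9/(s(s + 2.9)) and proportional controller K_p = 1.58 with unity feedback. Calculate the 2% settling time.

T_s ≈ 2.76 s

Closed-loop characteristic equation: s² + 2.9s + 9.322 = 0, so ω_n = 3.053 rad/s and ζ = 2.9/(2·3.053) = 0.4749.
2% settling time T_s ≈ 4/(ζω_n) = 4/1.45 = 2.76 s.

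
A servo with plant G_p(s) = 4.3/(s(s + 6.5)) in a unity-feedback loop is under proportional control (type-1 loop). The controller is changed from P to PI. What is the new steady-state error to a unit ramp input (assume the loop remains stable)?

The integrator raises the loop to type 2, so K_v → ∞ and e_ss to a ramp is zero.

0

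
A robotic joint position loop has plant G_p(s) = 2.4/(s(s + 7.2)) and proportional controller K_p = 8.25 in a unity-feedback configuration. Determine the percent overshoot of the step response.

Closed-loop characteristic equation: s² + 7.2s + 19.8 = 0, so ω_n = 4.45 rad/s and ζ = 7.2/(2·4.45) = 0.809.
%OS = 100·exp(−πζ/√(1−ζ²)) = 100·exp(−π·0.809/√0.3455) = 1.32%.

1.32%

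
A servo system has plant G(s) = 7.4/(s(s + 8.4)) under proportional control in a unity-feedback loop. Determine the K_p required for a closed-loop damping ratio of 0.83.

K_p = 3.46

Closed-loop characteristic equation: s² + 8.4s + K_p·7.4 = 0.
So ω_n = √(7.4K_p) and 2ζω_n = 8.4, giving ζ = 8.4/(2√(7.4K_p)).
Setting ζ = 0.83: √(7.4K_p) = 8.4/(2·0.83) = 5.06, so K_p = 25.61/7.4 = 3.46.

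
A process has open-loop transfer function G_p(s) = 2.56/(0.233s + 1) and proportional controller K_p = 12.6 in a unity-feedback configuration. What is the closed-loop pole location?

s = -142.7

Closed loop: T(s) = K_p·G_p/(1+K_p·G_p) = 32.26/(0.233s + 1 + 32.26), with pole at s = −(1 + 32.26)/0.233 = −142.7.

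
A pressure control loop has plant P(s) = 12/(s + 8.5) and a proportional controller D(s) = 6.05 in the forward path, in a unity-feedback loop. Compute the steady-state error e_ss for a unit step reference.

The loop is type 0. Static position error constant K_pos = D(0)·P(0) = 6.05·1.412 = 8.541.
Steady-state error to a unit step: e_ss = 1/(1+K_pos) = 1/9.541 = 0.105.

0.105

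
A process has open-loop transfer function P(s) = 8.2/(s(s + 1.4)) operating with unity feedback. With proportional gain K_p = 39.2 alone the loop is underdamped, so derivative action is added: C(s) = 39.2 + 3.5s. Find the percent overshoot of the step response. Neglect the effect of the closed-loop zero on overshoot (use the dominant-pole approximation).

Forward path: (39.2 + 3.5s)·8.2/(s(s+1.4)). The closed-loop characteristic equation is s² + (1.4 + 8.2·3.5)s + 8.2·39.2 = 0.
That is s² + 30.1s + 321.4 = 0, so ω_n = 17.93 rad/s and ζ = 30.1/(2·17.93) = 0.8394.
%OS = 100·exp(−πζ/√(1−ζ²)) = 0.781%.

0.781%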